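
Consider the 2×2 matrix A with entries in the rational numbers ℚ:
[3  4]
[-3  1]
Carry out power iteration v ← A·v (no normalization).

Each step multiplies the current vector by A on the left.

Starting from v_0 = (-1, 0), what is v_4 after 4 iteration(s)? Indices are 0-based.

v_0 = (-1, 0).
v_1 = A·v_0 = (-3, 3).
v_2 = A·v_1 = (3, 12).
v_3 = A·v_2 = (57, 3).
v_4 = A·v_3 = (183, -168).

v_4 = (183, -168)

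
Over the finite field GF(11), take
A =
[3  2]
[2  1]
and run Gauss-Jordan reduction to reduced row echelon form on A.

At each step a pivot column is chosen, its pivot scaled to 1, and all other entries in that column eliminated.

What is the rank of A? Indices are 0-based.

pivot(0,0)=3: scale R0 → (1, 8)
  clear (1,0): R1 −= (2)R0 → (0, 7)
pivot(1,1)=7: scale R1 → (0, 1)
  clear (0,1): R0 −= (8)R1 → (1, 0)

rank = 2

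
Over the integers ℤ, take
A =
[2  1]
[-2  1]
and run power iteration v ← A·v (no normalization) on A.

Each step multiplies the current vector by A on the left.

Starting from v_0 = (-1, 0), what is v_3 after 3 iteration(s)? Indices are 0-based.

v_3 = (2, 10)

v_0 = (-1, 0).
v_1 = A·v_0 = (-2, 2).
v_2 = A·v_1 = (-2, 6).
v_3 = A·v_2 = (2, 10).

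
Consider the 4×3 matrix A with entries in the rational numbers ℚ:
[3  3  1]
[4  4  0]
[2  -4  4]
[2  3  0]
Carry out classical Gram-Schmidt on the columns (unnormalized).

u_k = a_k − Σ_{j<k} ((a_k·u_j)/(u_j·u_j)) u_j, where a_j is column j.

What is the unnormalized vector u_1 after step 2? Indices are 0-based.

u_1 = (10/11, 40/33, -178/33, 53/33)

Step 1: u_0 = a_0 = (3, 4, 2, 2).
Step 2: u_1 = a_1 − (23/33)·u_0 = (10/11, 40/33, -178/33, 53/33).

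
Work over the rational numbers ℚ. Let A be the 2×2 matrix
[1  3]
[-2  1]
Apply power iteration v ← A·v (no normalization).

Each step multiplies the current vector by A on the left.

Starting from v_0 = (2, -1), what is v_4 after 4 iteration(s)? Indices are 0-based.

v_4 = (62, 79)

v_0 = (2, -1).
v_1 = A·v_0 = (-1, -5).
v_2 = A·v_1 = (-16, -3).
v_3 = A·v_2 = (-25, 29).
v_4 = A·v_3 = (62, 79).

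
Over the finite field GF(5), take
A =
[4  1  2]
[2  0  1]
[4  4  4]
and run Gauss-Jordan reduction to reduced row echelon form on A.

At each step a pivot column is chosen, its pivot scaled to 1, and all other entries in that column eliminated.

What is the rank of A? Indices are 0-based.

rank = 3

pivot(0,0)=4: scale R0 → (1, 4, 3)
  clear (1,0): R1 −= (2)R0 → (0, 2, 0)
  clear (2,0): R2 −= (4)R0 → (0, 3, 2)
pivot(1,1)=2: scale R1 → (0, 1, 0)
  clear (0,1): R0 −= (4)R1 → (1, 0, 3)
  clear (2,1): R2 −= (3)R1 → (0, 0, 2)
pivot(2,2)=2: scale R2 → (0, 0, 1)
  clear (0,2): R0 −= (3)R2 → (1, 0, 0)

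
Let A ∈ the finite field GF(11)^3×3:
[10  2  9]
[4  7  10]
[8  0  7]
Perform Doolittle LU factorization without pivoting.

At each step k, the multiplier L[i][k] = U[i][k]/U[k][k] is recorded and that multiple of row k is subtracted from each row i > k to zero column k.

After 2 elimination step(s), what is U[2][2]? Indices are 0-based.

U[2][2] = 5

k=0: U[0][0]=10
  eliminate (1,0): mult=7, new row 1: (0, 4, 2); set L[1][0]=7
  eliminate (2,0): mult=3, new row 2: (0, 5, 2); set L[2][0]=3
k=1: U[1][1]=4
  eliminate (2,1): mult=4, new row 2: (0, 0, 5); set L[2][1]=4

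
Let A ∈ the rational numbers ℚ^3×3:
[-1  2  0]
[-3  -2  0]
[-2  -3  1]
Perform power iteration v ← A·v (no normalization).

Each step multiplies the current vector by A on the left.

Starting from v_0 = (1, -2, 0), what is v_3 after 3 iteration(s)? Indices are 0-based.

v_0 = (1, -2, 0).
v_1 = A·v_0 = (-5, 1, 4).
v_2 = A·v_1 = (7, 13, 11).
v_3 = A·v_2 = (19, -47, -42).

v_3 = (19, -47, -42)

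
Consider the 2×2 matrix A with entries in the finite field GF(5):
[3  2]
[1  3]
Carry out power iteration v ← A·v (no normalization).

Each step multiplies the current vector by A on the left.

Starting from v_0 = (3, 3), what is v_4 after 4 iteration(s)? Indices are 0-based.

v_0 = (3, 3).
v_1 = A·v_0 = (0, 2).
v_2 = A·v_1 = (4, 1).
v_3 = A·v_2 = (4, 2).
v_4 = A·v_3 = (1, 0).

v_4 = (1, 0)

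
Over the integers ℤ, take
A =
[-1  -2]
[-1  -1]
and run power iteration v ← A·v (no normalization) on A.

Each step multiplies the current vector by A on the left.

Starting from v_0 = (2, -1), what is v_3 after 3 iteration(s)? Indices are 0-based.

v_3 = (-4, -3)

v_0 = (2, -1).
v_1 = A·v_0 = (0, -1).
v_2 = A·v_1 = (2, 1).
v_3 = A·v_2 = (-4, -3).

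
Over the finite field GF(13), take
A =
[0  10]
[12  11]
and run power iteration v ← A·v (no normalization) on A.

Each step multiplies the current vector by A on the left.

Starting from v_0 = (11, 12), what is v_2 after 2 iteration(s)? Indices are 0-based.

v_0 = (11, 12).
v_1 = A·v_0 = (3, 4).
v_2 = A·v_1 = (1, 2).

v_2 = (1, 2)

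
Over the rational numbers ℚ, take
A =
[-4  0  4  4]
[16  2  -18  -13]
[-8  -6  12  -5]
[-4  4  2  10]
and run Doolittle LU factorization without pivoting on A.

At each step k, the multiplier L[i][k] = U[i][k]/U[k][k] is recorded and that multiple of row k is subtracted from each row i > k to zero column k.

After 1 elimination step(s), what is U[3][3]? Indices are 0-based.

U[3][3] = 6

[col 0] pivot -4
  R1 -= -4*R0 → (0, 2, -2, 3)  (L[1][0] := -4)
  R2 -= 2*R0 → (0, -6, 4, -13)  (L[2][0] := 2)
  R3 -= 1*R0 → (0, 4, -2, 6)  (L[3][0] := 1)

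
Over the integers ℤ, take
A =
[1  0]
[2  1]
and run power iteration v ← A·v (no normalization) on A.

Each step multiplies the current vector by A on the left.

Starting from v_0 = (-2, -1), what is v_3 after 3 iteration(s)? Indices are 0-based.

v_3 = (-2, -13)

v_0 = (-2, -1).
v_1 = A·v_0 = (-2, -5).
v_2 = A·v_1 = (-2, -9).
v_3 = A·v_2 = (-2, -13).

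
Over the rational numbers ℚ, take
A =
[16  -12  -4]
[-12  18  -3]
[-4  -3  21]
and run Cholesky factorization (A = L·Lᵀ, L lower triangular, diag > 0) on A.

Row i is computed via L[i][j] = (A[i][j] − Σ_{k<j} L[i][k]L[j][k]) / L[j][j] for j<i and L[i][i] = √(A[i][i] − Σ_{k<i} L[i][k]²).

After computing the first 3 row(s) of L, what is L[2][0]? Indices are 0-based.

Step 1: L[0][0] = √(16) = 4.
  L[1][0] = (-12) / L[0][0] = -3.
Step 2: L[1][1] = √(9) = 3.
  L[2][0] = (-4) / L[0][0] = -1.
  L[2][1] = (-6) / L[1][1] = -2.
Step 3: L[2][2] = √(16) = 4.

L[2][0] = -1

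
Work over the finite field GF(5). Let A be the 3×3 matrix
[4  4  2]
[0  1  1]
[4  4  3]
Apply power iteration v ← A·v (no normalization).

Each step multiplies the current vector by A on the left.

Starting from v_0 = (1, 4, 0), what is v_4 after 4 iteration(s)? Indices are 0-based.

v_4 = (4, 3, 2)

v_0 = (1, 4, 0).
v_1 = A·v_0 = (0, 4, 0).
v_2 = A·v_1 = (1, 4, 1).
v_3 = A·v_2 = (2, 0, 3).
v_4 = A·v_3 = (4, 3, 2).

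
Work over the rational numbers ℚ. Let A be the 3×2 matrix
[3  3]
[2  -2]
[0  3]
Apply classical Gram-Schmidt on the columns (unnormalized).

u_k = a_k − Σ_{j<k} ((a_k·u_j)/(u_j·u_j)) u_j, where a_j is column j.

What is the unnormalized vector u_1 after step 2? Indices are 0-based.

u_1 = (24/13, -36/13, 3)

Step 1: u_0 = a_0 = (3, 2, 0).
Step 2: u_1 = a_1 − (5/13)·u_0 = (24/13, -36/13, 3).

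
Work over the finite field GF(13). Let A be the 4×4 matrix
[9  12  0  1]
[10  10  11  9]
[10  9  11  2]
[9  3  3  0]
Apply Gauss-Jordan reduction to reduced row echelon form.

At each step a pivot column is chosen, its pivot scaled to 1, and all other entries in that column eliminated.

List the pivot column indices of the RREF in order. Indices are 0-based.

pivot columns: 0, 1, 2, 3

pivot(0,0)=9: scale R0 → (1, 10, 0, 3)
  clear (1,0): R1 −= (10)R0 → (0, 1, 11, 5)
  clear (2,0): R2 −= (10)R0 → (0, 0, 11, 11)
  clear (3,0): R3 −= (9)R0 → (0, 4, 3, 12)
pivot(1,1)=1: scale R1 → (0, 1, 11, 5)
  clear (0,1): R0 −= (10)R1 → (1, 0, 7, 5)
  clear (3,1): R3 −= (4)R1 → (0, 0, 11, 5)
pivot(2,2)=11: scale R2 → (0, 0, 1, 1)
  clear (0,2): R0 −= (7)R2 → (1, 0, 0, 11)
  clear (1,2): R1 −= (11)R2 → (0, 1, 0, 7)
  clear (3,2): R3 −= (11)R2 → (0, 0, 0, 7)
pivot(3,3)=7: scale R3 → (0, 0, 0, 1)
  clear (0,3): R0 −= (11)R3 → (1, 0, 0, 0)
  clear (1,3): R1 −= (7)R3 → (0, 1, 0, 0)
  clear (2,3): R2 −= (1)R3 → (0, 0, 1, 0)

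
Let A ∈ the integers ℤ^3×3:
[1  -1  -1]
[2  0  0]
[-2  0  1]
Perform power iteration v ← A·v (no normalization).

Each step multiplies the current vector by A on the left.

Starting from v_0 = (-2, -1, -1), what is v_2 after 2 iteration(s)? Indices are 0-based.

v_0 = (-2, -1, -1).
v_1 = A·v_0 = (0, -4, 3).
v_2 = A·v_1 = (1, 0, 3).

v_2 = (1, 0, 3)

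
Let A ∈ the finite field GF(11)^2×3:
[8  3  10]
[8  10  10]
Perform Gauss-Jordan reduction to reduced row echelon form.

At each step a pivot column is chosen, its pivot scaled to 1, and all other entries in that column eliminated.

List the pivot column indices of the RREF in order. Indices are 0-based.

pivot columns: 0, 1

pivot(0,0)=8: scale R0 → (1, 10, 4)
  clear (1,0): R1 −= (8)R0 → (0, 7, 0)
pivot(1,1)=7: scale R1 → (0, 1, 0)
  clear (0,1): R0 −= (10)R1 → (1, 0, 4)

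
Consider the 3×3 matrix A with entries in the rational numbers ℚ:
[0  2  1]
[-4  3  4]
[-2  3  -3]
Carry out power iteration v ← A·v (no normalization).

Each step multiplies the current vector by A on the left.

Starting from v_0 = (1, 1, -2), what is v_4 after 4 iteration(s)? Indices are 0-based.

v_4 = (-121, 425, -850)

v_0 = (1, 1, -2).
v_1 = A·v_0 = (0, -9, 7).
v_2 = A·v_1 = (-11, 1, -48).
v_3 = A·v_2 = (-46, -145, 169).
v_4 = A·v_3 = (-121, 425, -850).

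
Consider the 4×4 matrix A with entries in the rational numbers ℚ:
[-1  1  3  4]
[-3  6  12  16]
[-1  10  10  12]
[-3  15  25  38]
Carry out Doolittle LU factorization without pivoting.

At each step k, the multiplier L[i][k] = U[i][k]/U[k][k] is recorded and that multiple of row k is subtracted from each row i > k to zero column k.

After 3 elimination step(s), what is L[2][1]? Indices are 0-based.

[col 0] pivot -1
  R1 -= 3*R0 → (0, 3, 3, 4)  (L[1][0] := 3)
  R2 -= 1*R0 → (0, 9, 7, 8)  (L[2][0] := 1)
  R3 -= 3*R0 → (0, 12, 16, 26)  (L[3][0] := 3)
[col 1] pivot 3
  R2 -= 3*R1 → (0, 0, -2, -4)  (L[2][1] := 3)
  R3 -= 4*R1 → (0, 0, 4, 10)  (L[3][1] := 4)
[col 2] pivot -2
  R3 -= -2*R2 → (0, 0, 0, 2)  (L[3][2] := -2)

L[2][1] = 3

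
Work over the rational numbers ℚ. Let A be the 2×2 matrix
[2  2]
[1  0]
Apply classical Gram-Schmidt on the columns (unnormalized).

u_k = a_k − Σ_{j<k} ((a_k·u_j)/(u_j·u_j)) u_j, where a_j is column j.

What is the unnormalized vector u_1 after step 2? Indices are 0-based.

u_1 = (2/5, -4/5)

Step 1: u_0 = a_0 = (2, 1).
Step 2: u_1 = a_1 − (4/5)·u_0 = (2/5, -4/5).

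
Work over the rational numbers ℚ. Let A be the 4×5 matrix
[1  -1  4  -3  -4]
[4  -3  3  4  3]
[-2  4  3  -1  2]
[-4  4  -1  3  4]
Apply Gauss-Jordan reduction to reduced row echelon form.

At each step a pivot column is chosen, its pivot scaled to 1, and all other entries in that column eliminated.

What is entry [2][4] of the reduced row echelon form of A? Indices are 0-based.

step 1: normalize row 0 (÷1) = (1, -1, 4, -3, -4)
  row 1: subtract 4×row0 = (0, 1, -13, 16, 19)
  row 2: subtract -2×row0 = (0, 2, 11, -7, -6)
  row 3: subtract -4×row0 = (0, 0, 15, -9, -12)
step 2: normalize row 1 (÷1) = (0, 1, -13, 16, 19)
  row 0: subtract -1×row1 = (1, 0, -9, 13, 15)
  row 2: subtract 2×row1 = (0, 0, 37, -39, -44)
step 3: normalize row 2 (÷37) = (0, 0, 1, -39/37, -44/37)
  row 0: subtract -9×row2 = (1, 0, 0, 130/37, 159/37)
  row 1: subtract -13×row2 = (0, 1, 0, 85/37, 131/37)
  row 3: subtract 15×row2 = (0, 0, 0, 252/37, 216/37)
step 4: normalize row 3 (÷252/37) = (0, 0, 0, 1, 6/7)
  row 0: subtract 130/37×row3 = (1, 0, 0, 0, 9/7)
  row 1: subtract 85/37×row3 = (0, 1, 0, 0, 11/7)
  row 2: subtract -39/37×row3 = (0, 0, 1, 0, -2/7)

M[2][4] = -2/7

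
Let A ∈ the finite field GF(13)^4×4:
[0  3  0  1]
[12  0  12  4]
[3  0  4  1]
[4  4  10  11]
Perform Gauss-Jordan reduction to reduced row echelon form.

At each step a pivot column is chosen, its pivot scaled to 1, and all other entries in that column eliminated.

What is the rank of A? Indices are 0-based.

pivot(0,0): swap R0↔R1
pivot(0,0)=12: scale R0 → (1, 0, 1, 9)
  clear (2,0): R2 −= (3)R0 → (0, 0, 1, 0)
  clear (3,0): R3 −= (4)R0 → (0, 4, 6, 1)
pivot(1,1)=3: scale R1 → (0, 1, 0, 9)
  clear (3,1): R3 −= (4)R1 → (0, 0, 6, 4)
pivot(2,2)=1: scale R2 → (0, 0, 1, 0)
  clear (0,2): R0 −= (1)R2 → (1, 0, 0, 9)
  clear (3,2): R3 −= (6)R2 → (0, 0, 0, 4)
pivot(3,3)=4: scale R3 → (0, 0, 0, 1)
  clear (0,3): R0 −= (9)R3 → (1, 0, 0, 0)
  clear (1,3): R1 −= (9)R3 → (0, 1, 0, 0)

rank = 4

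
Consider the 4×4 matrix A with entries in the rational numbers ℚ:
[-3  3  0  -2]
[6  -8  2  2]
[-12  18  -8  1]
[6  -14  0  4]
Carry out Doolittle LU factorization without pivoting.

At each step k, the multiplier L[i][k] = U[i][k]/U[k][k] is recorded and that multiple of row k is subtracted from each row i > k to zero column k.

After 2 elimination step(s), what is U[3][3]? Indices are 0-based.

U[3][3] = 8

Step 1: pivot at (0,0) is -3.
  row1 ← row1 − (-2)·row0  ⇒  L[1][0]=-2, U row1=(0, -2, 2, -2)
  row2 ← row2 − (4)·row0  ⇒  L[2][0]=4, U row2=(0, 6, -8, 9)
  row3 ← row3 − (-2)·row0  ⇒  L[3][0]=-2, U row3=(0, -8, 0, 0)
Step 2: pivot at (1,1) is -2.
  row2 ← row2 − (-3)·row1  ⇒  L[2][1]=-3, U row2=(0, 0, -2, 3)
  row3 ← row3 − (4)·row1  ⇒  L[3][1]=4, U row3=(0, 0, -8, 8)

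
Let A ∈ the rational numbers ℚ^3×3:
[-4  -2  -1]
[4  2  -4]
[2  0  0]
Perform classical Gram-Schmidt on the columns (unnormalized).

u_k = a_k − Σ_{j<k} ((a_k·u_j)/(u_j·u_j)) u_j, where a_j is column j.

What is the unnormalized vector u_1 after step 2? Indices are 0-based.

Step 1: u_0 = a_0 = (-4, 4, 2).
Step 2: u_1 = a_1 − (4/9)·u_0 = (-2/9, 2/9, -8/9).

u_1 = (-2/9, 2/9, -8/9)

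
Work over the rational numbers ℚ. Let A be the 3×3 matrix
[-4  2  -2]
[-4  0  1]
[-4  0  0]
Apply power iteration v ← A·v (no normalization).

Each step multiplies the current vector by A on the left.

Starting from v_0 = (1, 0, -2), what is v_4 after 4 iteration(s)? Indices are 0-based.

v_0 = (1, 0, -2).
v_1 = A·v_0 = (0, -6, -4).
v_2 = A·v_1 = (-4, -4, 0).
v_3 = A·v_2 = (8, 16, 16).
v_4 = A·v_3 = (-32, -16, -32).

v_4 = (-32, -16, -32)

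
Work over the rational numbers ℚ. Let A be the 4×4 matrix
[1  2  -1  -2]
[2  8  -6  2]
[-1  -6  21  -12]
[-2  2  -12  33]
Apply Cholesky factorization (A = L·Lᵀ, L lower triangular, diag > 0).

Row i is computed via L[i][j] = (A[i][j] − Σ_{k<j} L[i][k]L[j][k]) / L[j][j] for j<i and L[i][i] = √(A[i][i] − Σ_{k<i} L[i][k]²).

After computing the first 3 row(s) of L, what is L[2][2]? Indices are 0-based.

Step 1: L[0][0] = √(1) = 1.
  L[1][0] = (2) / L[0][0] = 2.
Step 2: L[1][1] = √(4) = 2.
  L[2][0] = (-1) / L[0][0] = -1.
  L[2][1] = (-4) / L[1][1] = -2.
Step 3: L[2][2] = √(16) = 4.

L[2][2] = 4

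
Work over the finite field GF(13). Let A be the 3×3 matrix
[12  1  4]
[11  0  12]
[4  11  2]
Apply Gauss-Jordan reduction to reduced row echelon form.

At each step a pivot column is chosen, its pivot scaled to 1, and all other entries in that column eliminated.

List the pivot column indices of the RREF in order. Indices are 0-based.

pivot columns: 0, 1, 2

pivot(0,0)=12: scale R0 → (1, 12, 9)
  clear (1,0): R1 −= (11)R0 → (0, 11, 4)
  clear (2,0): R2 −= (4)R0 → (0, 2, 5)
pivot(1,1)=11: scale R1 → (0, 1, 11)
  clear (0,1): R0 −= (12)R1 → (1, 0, 7)
  clear (2,1): R2 −= (2)R1 → (0, 0, 9)
pivot(2,2)=9: scale R2 → (0, 0, 1)
  clear (0,2): R0 −= (7)R2 → (1, 0, 0)
  clear (1,2): R1 −= (11)R2 → (0, 1, 0)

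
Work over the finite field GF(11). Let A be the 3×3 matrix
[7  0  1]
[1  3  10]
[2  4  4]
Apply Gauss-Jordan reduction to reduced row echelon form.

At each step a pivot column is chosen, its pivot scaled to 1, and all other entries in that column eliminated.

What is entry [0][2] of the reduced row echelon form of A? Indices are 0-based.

M[0][2] = 8

step 1: normalize row 0 (÷7) = (1, 0, 8)
  row 1: subtract 1×row0 = (0, 3, 2)
  row 2: subtract 2×row0 = (0, 4, 10)
step 2: normalize row 1 (÷3) = (0, 1, 8)
  row 2: subtract 4×row1 = (0, 0, 0)
skip col 2 (zero from row 2)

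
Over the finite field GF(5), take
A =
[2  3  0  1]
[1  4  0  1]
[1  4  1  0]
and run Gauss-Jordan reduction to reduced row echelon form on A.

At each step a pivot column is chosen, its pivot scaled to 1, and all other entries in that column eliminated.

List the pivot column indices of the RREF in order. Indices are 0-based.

[1] R0 /= 2  ⇒  (1, 4, 0, 3)
     R1 -= 1·R0  ⇒  (0, 0, 0, 3)
     R2 -= 1·R0  ⇒  (0, 0, 1, 2)
column 1 empty below row 1
[2] R1 <-> R2
[2] R1 /= 1  ⇒  (0, 0, 1, 2)
[3] R2 /= 3  ⇒  (0, 0, 0, 1)
     R0 -= 3·R2  ⇒  (1, 4, 0, 0)
     R1 -= 2·R2  ⇒  (0, 0, 1, 0)

pivot columns: 0, 2, 3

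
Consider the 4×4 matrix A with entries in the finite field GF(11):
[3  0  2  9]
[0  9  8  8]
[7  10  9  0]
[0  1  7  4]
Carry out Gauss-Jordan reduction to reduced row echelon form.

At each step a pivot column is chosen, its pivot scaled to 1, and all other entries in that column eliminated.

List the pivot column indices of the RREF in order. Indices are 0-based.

pivot columns: 0, 1, 2, 3

[1] R0 /= 3  ⇒  (1, 0, 8, 3)
     R2 -= 7·R0  ⇒  (0, 10, 8, 1)
[2] R1 /= 9  ⇒  (0, 1, 7, 7)
     R2 -= 10·R1  ⇒  (0, 0, 4, 8)
     R3 -= 1·R1  ⇒  (0, 0, 0, 8)
[3] R2 /= 4  ⇒  (0, 0, 1, 2)
     R0 -= 8·R2  ⇒  (1, 0, 0, 9)
     R1 -= 7·R2  ⇒  (0, 1, 0, 4)
[4] R3 /= 8  ⇒  (0, 0, 0, 1)
     R0 -= 9·R3  ⇒  (1, 0, 0, 0)
     R1 -= 4·R3  ⇒  (0, 1, 0, 0)
     R2 -= 2·R3  ⇒  (0, 0, 1, 0)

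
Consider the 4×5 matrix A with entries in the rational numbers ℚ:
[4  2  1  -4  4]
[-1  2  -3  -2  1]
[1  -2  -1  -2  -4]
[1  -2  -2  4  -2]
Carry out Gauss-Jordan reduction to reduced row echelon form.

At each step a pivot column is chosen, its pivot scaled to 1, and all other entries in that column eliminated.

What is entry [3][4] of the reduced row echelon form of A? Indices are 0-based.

M[3][4] = 11/28

step 1: normalize row 0 (÷4) = (1, 1/2, 1/4, -1, 1)
  row 1: subtract -1×row0 = (0, 5/2, -11/4, -3, 2)
  row 2: subtract 1×row0 = (0, -5/2, -5/4, -1, -5)
  row 3: subtract 1×row0 = (0, -5/2, -9/4, 5, -3)
step 2: normalize row 1 (÷5/2) = (0, 1, -11/10, -6/5, 4/5)
  row 0: subtract 1/2×row1 = (1, 0, 4/5, -2/5, 3/5)
  row 2: subtract -5/2×row1 = (0, 0, -4, -4, -3)
  row 3: subtract -5/2×row1 = (0, 0, -5, 2, -1)
step 3: normalize row 2 (÷-4) = (0, 0, 1, 1, 3/4)
  row 0: subtract 4/5×row2 = (1, 0, 0, -6/5, 0)
  row 1: subtract -11/10×row2 = (0, 1, 0, -1/10, 13/8)
  row 3: subtract -5×row2 = (0, 0, 0, 7, 11/4)
step 4: normalize row 3 (÷7) = (0, 0, 0, 1, 11/28)
  row 0: subtract -6/5×row3 = (1, 0, 0, 0, 33/70)
  row 1: subtract -1/10×row3 = (0, 1, 0, 0, 233/140)
  row 2: subtract 1×row3 = (0, 0, 1, 0, 5/14)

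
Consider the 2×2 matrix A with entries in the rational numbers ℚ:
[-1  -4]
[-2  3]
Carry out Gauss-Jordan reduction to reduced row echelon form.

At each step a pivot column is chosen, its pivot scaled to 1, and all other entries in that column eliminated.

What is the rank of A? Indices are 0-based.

[1] R0 /= -1  ⇒  (1, 4)
     R1 -= -2·R0  ⇒  (0, 11)
[2] R1 /= 11  ⇒  (0, 1)
     R0 -= 4·R1  ⇒  (1, 0)

rank = 2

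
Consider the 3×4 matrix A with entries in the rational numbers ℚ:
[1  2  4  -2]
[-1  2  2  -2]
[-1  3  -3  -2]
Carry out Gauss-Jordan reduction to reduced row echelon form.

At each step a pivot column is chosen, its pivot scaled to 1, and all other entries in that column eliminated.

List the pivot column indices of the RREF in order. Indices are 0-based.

pivot columns: 0, 1, 2

[1] R0 /= 1  ⇒  (1, 2, 4, -2)
     R1 -= -1·R0  ⇒  (0, 4, 6, -4)
     R2 -= -1·R0  ⇒  (0, 5, 1, -4)
[2] R1 /= 4  ⇒  (0, 1, 3/2, -1)
     R0 -= 2·R1  ⇒  (1, 0, 1, 0)
     R2 -= 5·R1  ⇒  (0, 0, -13/2, 1)
[3] R2 /= -13/2  ⇒  (0, 0, 1, -2/13)
     R0 -= 1·R2  ⇒  (1, 0, 0, 2/13)
     R1 -= 3/2·R2  ⇒  (0, 1, 0, -10/13)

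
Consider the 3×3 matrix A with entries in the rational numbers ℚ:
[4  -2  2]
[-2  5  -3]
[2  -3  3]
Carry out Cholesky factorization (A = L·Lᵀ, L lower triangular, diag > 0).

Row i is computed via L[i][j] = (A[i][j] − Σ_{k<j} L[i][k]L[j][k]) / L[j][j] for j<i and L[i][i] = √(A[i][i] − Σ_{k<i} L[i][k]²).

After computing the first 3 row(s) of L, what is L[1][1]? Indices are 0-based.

Step 1: L[0][0] = √(4) = 2.
  L[1][0] = (-2) / L[0][0] = -1.
Step 2: L[1][1] = √(4) = 2.
  L[2][0] = (2) / L[0][0] = 1.
  L[2][1] = (-2) / L[1][1] = -1.
Step 3: L[2][2] = √(1) = 1.

L[1][1] = 2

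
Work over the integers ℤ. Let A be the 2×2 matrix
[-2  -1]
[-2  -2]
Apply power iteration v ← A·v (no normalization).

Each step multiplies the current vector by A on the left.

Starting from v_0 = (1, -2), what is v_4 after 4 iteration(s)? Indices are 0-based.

v_0 = (1, -2).
v_1 = A·v_0 = (0, 2).
v_2 = A·v_1 = (-2, -4).
v_3 = A·v_2 = (8, 12).
v_4 = A·v_3 = (-28, -40).

v_4 = (-28, -40)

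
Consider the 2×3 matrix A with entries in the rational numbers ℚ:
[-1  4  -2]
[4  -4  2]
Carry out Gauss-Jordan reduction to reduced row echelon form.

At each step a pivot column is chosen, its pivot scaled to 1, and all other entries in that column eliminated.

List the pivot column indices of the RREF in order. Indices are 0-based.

pivot columns: 0, 1

[1] R0 /= -1  ⇒  (1, -4, 2)
     R1 -= 4·R0  ⇒  (0, 12, -6)
[2] R1 /= 12  ⇒  (0, 1, -1/2)
     R0 -= -4·R1  ⇒  (1, 0, 0)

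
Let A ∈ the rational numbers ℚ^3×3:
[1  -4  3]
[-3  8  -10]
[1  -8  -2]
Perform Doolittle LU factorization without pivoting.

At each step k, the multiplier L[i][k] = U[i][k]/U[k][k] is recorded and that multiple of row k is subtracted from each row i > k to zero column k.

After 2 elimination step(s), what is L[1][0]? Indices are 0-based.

L[1][0] = -3

k=0: U[0][0]=1
  eliminate (1,0): mult=-3, new row 1: (0, -4, -1); set L[1][0]=-3
  eliminate (2,0): mult=1, new row 2: (0, -4, -5); set L[2][0]=1
k=1: U[1][1]=-4
  eliminate (2,1): mult=1, new row 2: (0, 0, -4); set L[2][1]=1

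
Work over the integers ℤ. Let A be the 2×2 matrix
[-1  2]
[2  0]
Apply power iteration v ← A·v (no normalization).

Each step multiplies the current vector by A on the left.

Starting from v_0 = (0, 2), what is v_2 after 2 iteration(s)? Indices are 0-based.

v_0 = (0, 2).
v_1 = A·v_0 = (4, 0).
v_2 = A·v_1 = (-4, 8).

v_2 = (-4, 8)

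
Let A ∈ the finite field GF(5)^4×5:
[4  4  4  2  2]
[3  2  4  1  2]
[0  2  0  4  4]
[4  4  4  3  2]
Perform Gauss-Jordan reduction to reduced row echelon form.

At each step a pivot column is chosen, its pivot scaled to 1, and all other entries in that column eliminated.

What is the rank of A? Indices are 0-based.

pivot(0,0)=4: scale R0 → (1, 1, 1, 3, 3)
  clear (1,0): R1 −= (3)R0 → (0, 4, 1, 2, 3)
  clear (3,0): R3 −= (4)R0 → (0, 0, 0, 1, 0)
pivot(1,1)=4: scale R1 → (0, 1, 4, 3, 2)
  clear (0,1): R0 −= (1)R1 → (1, 0, 2, 0, 1)
  clear (2,1): R2 −= (2)R1 → (0, 0, 2, 3, 0)
pivot(2,2)=2: scale R2 → (0, 0, 1, 4, 0)
  clear (0,2): R0 −= (2)R2 → (1, 0, 0, 2, 1)
  clear (1,2): R1 −= (4)R2 → (0, 1, 0, 2, 2)
pivot(3,3)=1: scale R3 → (0, 0, 0, 1, 0)
  clear (0,3): R0 −= (2)R3 → (1, 0, 0, 0, 1)
  clear (1,3): R1 −= (2)R3 → (0, 1, 0, 0, 2)
  clear (2,3): R2 −= (4)R3 → (0, 0, 1, 0, 0)

rank = 4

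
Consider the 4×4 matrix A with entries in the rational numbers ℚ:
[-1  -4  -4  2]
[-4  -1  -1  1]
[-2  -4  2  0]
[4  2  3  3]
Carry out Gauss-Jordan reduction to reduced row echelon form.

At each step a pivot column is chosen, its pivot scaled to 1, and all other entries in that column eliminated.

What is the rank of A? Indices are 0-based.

rank = 4

pivot(0,0)=-1: scale R0 → (1, 4, 4, -2)
  clear (1,0): R1 −= (-4)R0 → (0, 15, 15, -7)
  clear (2,0): R2 −= (-2)R0 → (0, 4, 10, -4)
  clear (3,0): R3 −= (4)R0 → (0, -14, -13, 11)
pivot(1,1)=15: scale R1 → (0, 1, 1, -7/15)
  clear (0,1): R0 −= (4)R1 → (1, 0, 0, -2/15)
  clear (2,1): R2 −= (4)R1 → (0, 0, 6, -32/15)
  clear (3,1): R3 −= (-14)R1 → (0, 0, 1, 67/15)
pivot(2,2)=6: scale R2 → (0, 0, 1, -16/45)
  clear (1,2): R1 −= (1)R2 → (0, 1, 0, -1/9)
  clear (3,2): R3 −= (1)R2 → (0, 0, 0, 217/45)
pivot(3,3)=217/45: scale R3 → (0, 0, 0, 1)
  clear (0,3): R0 −= (-2/15)R3 → (1, 0, 0, 0)
  clear (1,3): R1 −= (-1/9)R3 → (0, 1, 0, 0)
  clear (2,3): R2 −= (-16/45)R3 → (0, 0, 1, 0)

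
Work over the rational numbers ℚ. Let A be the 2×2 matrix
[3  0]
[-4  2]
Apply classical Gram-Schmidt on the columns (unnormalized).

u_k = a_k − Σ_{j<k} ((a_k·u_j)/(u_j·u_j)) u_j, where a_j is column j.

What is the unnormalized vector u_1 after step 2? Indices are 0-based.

u_1 = (24/25, 18/25)

Step 1: u_0 = a_0 = (3, -4).
Step 2: u_1 = a_1 − (-8/25)·u_0 = (24/25, 18/25).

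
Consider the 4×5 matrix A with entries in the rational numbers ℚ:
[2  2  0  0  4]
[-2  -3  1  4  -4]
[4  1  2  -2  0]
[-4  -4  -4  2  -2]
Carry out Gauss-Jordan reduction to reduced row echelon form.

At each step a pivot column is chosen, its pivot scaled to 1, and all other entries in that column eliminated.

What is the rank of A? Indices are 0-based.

pivot(0,0)=2: scale R0 → (1, 1, 0, 0, 2)
  clear (1,0): R1 −= (-2)R0 → (0, -1, 1, 4, 0)
  clear (2,0): R2 −= (4)R0 → (0, -3, 2, -2, -8)
  clear (3,0): R3 −= (-4)R0 → (0, 0, -4, 2, 6)
pivot(1,1)=-1: scale R1 → (0, 1, -1, -4, 0)
  clear (0,1): R0 −= (1)R1 → (1, 0, 1, 4, 2)
  clear (2,1): R2 −= (-3)R1 → (0, 0, -1, -14, -8)
pivot(2,2)=-1: scale R2 → (0, 0, 1, 14, 8)
  clear (0,2): R0 −= (1)R2 → (1, 0, 0, -10, -6)
  clear (1,2): R1 −= (-1)R2 → (0, 1, 0, 10, 8)
  clear (3,2): R3 −= (-4)R2 → (0, 0, 0, 58, 38)
pivot(3,3)=58: scale R3 → (0, 0, 0, 1, 19/29)
  clear (0,3): R0 −= (-10)R3 → (1, 0, 0, 0, 16/29)
  clear (1,3): R1 −= (10)R3 → (0, 1, 0, 0, 42/29)
  clear (2,3): R2 −= (14)R3 → (0, 0, 1, 0, -34/29)

rank = 4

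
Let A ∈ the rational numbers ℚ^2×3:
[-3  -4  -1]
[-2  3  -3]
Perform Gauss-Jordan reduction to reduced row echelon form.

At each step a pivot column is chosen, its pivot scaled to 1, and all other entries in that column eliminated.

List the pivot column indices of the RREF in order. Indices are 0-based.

pivot(0,0)=-3: scale R0 → (1, 4/3, 1/3)
  clear (1,0): R1 −= (-2)R0 → (0, 17/3, -7/3)
pivot(1,1)=17/3: scale R1 → (0, 1, -7/17)
  clear (0,1): R0 −= (4/3)R1 → (1, 0, 15/17)

pivot columns: 0, 1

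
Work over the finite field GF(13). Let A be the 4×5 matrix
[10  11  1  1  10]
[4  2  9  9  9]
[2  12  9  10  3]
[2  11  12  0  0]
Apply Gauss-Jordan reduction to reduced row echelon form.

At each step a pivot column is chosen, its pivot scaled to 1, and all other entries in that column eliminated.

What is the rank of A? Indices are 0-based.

[1] R0 /= 10  ⇒  (1, 5, 4, 4, 1)
     R1 -= 4·R0  ⇒  (0, 8, 6, 6, 5)
     R2 -= 2·R0  ⇒  (0, 2, 1, 2, 1)
     R3 -= 2·R0  ⇒  (0, 1, 4, 5, 11)
[2] R1 /= 8  ⇒  (0, 1, 4, 4, 12)
     R0 -= 5·R1  ⇒  (1, 0, 10, 10, 6)
     R2 -= 2·R1  ⇒  (0, 0, 6, 7, 3)
     R3 -= 1·R1  ⇒  (0, 0, 0, 1, 12)
[3] R2 /= 6  ⇒  (0, 0, 1, 12, 7)
     R0 -= 10·R2  ⇒  (1, 0, 0, 7, 1)
     R1 -= 4·R2  ⇒  (0, 1, 0, 8, 10)
[4] R3 /= 1  ⇒  (0, 0, 0, 1, 12)
     R0 -= 7·R3  ⇒  (1, 0, 0, 0, 8)
     R1 -= 8·R3  ⇒  (0, 1, 0, 0, 5)
     R2 -= 12·R3  ⇒  (0, 0, 1, 0, 6)

rank = 4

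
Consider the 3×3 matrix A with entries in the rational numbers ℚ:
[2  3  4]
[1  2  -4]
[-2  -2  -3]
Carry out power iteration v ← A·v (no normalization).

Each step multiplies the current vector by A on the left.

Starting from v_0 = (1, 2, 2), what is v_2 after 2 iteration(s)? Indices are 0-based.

v_2 = (-25, 58, 10)

v_0 = (1, 2, 2).
v_1 = A·v_0 = (16, -3, -12).
v_2 = A·v_1 = (-25, 58, 10).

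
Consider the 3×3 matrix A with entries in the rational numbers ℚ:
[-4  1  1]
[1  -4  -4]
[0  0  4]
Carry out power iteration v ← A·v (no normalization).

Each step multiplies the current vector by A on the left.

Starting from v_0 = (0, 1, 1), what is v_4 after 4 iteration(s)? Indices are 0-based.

v_4 = (-412, 418, 256)

v_0 = (0, 1, 1).
v_1 = A·v_0 = (2, -8, 4).
v_2 = A·v_1 = (-12, 18, 16).
v_3 = A·v_2 = (82, -148, 64).
v_4 = A·v_3 = (-412, 418, 256).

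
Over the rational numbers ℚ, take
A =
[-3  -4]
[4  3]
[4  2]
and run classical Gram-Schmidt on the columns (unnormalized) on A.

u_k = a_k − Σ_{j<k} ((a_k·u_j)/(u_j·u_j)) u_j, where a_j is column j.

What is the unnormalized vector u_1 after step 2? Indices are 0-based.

Step 1: u_0 = a_0 = (-3, 4, 4).
Step 2: u_1 = a_1 − (32/41)·u_0 = (-68/41, -5/41, -46/41).

u_1 = (-68/41, -5/41, -46/41)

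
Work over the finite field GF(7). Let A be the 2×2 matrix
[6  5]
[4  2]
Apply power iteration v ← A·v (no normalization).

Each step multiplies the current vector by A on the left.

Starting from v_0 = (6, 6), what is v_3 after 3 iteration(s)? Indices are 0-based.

v_0 = (6, 6).
v_1 = A·v_0 = (3, 1).
v_2 = A·v_1 = (2, 0).
v_3 = A·v_2 = (5, 1).

v_3 = (5, 1)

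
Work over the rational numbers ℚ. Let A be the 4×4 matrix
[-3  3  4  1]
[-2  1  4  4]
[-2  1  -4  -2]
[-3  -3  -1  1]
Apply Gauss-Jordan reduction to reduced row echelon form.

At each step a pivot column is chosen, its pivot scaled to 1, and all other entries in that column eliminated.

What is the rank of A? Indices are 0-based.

[1] R0 /= -3  ⇒  (1, -1, -4/3, -1/3)
     R1 -= -2·R0  ⇒  (0, -1, 4/3, 10/3)
     R2 -= -2·R0  ⇒  (0, -1, -20/3, -8/3)
     R3 -= -3·R0  ⇒  (0, -6, -5, 0)
[2] R1 /= -1  ⇒  (0, 1, -4/3, -10/3)
     R0 -= -1·R1  ⇒  (1, 0, -8/3, -11/3)
     R2 -= -1·R1  ⇒  (0, 0, -8, -6)
     R3 -= -6·R1  ⇒  (0, 0, -13, -20)
[3] R2 /= -8  ⇒  (0, 0, 1, 3/4)
     R0 -= -8/3·R2  ⇒  (1, 0, 0, -5/3)
     R1 -= -4/3·R2  ⇒  (0, 1, 0, -7/3)
     R3 -= -13·R2  ⇒  (0, 0, 0, -41/4)
[4] R3 /= -41/4  ⇒  (0, 0, 0, 1)
     R0 -= -5/3·R3  ⇒  (1, 0, 0, 0)
     R1 -= -7/3·R3  ⇒  (0, 1, 0, 0)
     R2 -= 3/4·R3  ⇒  (0, 0, 1, 0)

rank = 4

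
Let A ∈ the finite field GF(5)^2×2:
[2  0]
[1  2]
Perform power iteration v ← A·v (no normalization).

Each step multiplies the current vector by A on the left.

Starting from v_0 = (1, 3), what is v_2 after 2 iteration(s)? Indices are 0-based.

v_2 = (4, 1)

v_0 = (1, 3).
v_1 = A·v_0 = (2, 2).
v_2 = A·v_1 = (4, 1).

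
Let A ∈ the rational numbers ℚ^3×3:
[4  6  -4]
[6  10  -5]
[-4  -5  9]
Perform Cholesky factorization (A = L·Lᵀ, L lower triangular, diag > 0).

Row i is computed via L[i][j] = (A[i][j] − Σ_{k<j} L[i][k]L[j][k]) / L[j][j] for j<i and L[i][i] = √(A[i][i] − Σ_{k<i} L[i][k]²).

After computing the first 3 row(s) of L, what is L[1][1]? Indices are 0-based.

Step 1: L[0][0] = √(4) = 2.
  L[1][0] = (6) / L[0][0] = 3.
Step 2: L[1][1] = √(1) = 1.
  L[2][0] = (-4) / L[0][0] = -2.
  L[2][1] = (1) / L[1][1] = 1.
Step 3: L[2][2] = √(4) = 2.

L[1][1] = 1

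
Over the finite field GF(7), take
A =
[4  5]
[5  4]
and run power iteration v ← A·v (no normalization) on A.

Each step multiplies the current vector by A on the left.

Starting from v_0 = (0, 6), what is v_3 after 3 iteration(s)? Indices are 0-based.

v_3 = (6, 0)

v_0 = (0, 6).
v_1 = A·v_0 = (2, 3).
v_2 = A·v_1 = (2, 1).
v_3 = A·v_2 = (6, 0).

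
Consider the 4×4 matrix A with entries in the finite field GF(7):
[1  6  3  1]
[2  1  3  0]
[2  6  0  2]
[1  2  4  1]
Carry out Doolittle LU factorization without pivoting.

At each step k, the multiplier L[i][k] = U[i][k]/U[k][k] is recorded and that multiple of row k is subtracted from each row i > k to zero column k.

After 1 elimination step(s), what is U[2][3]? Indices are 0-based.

Step 1: pivot at (0,0) is 1.
  row1 ← row1 − (2)·row0  ⇒  L[1][0]=2, U row1=(0, 3, 4, 5)
  row2 ← row2 − (2)·row0  ⇒  L[2][0]=2, U row2=(0, 1, 1, 0)
  row3 ← row3 − (1)·row0  ⇒  L[3][0]=1, U row3=(0, 3, 1, 0)

U[2][3] = 0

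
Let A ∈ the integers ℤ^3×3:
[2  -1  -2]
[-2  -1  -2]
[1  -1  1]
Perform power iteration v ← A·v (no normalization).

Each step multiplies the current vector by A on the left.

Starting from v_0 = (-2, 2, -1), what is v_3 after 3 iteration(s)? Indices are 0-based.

v_3 = (8, 16, -29)

v_0 = (-2, 2, -1).
v_1 = A·v_0 = (-4, 4, -5).
v_2 = A·v_1 = (-2, 14, -13).
v_3 = A·v_2 = (8, 16, -29).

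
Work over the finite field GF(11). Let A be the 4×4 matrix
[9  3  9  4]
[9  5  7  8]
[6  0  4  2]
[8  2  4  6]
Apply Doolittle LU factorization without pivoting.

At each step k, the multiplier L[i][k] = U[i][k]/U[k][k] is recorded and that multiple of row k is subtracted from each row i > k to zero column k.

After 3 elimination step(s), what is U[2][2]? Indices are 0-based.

U[2][2] = 7

k=0: U[0][0]=9
  eliminate (1,0): mult=1, new row 1: (0, 2, 9, 4); set L[1][0]=1
  eliminate (2,0): mult=8, new row 2: (0, 9, 9, 3); set L[2][0]=8
  eliminate (3,0): mult=7, new row 3: (0, 3, 7, 0); set L[3][0]=7
k=1: U[1][1]=2
  eliminate (2,1): mult=10, new row 2: (0, 0, 7, 7); set L[2][1]=10
  eliminate (3,1): mult=7, new row 3: (0, 0, 10, 5); set L[3][1]=7
k=2: U[2][2]=7
  eliminate (3,2): mult=3, new row 3: (0, 0, 0, 6); set L[3][2]=3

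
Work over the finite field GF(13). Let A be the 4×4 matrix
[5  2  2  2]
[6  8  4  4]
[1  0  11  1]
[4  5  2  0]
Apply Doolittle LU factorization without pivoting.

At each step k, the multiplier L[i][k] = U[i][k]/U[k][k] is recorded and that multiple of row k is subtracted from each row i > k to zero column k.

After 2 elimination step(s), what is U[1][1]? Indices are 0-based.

[col 0] pivot 5
  R1 -= 9*R0 → (0, 3, 12, 12)  (L[1][0] := 9)
  R2 -= 8*R0 → (0, 10, 8, 11)  (L[2][0] := 8)
  R3 -= 6*R0 → (0, 6, 3, 1)  (L[3][0] := 6)
[col 1] pivot 3
  R2 -= 12*R1 → (0, 0, 7, 10)  (L[2][1] := 12)
  R3 -= 2*R1 → (0, 0, 5, 3)  (L[3][1] := 2)

U[1][1] = 3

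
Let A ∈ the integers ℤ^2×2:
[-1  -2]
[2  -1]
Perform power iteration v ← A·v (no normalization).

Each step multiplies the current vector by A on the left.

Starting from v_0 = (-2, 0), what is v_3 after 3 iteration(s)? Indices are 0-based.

v_3 = (-22, 4)

v_0 = (-2, 0).
v_1 = A·v_0 = (2, -4).
v_2 = A·v_1 = (6, 8).
v_3 = A·v_2 = (-22, 4).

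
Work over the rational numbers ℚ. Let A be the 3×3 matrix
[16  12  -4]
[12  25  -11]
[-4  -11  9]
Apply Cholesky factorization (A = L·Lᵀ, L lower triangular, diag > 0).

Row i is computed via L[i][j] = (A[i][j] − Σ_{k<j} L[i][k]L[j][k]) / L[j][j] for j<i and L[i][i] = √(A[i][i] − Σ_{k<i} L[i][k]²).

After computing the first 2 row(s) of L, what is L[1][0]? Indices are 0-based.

L[1][0] = 3

Step 1: L[0][0] = √(16) = 4.
  L[1][0] = (12) / L[0][0] = 3.
Step 2: L[1][1] = √(16) = 4.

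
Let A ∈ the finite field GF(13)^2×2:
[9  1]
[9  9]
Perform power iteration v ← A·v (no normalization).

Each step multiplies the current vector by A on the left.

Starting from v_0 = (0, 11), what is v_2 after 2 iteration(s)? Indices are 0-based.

v_2 = (3, 2)

v_0 = (0, 11).
v_1 = A·v_0 = (11, 8).
v_2 = A·v_1 = (3, 2).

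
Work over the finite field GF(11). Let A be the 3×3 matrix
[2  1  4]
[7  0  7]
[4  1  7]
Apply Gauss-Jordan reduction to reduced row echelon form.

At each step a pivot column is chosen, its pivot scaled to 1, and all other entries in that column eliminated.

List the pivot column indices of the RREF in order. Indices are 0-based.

[1] R0 /= 2  ⇒  (1, 6, 2)
     R1 -= 7·R0  ⇒  (0, 2, 4)
     R2 -= 4·R0  ⇒  (0, 10, 10)
[2] R1 /= 2  ⇒  (0, 1, 2)
     R0 -= 6·R1  ⇒  (1, 0, 1)
     R2 -= 10·R1  ⇒  (0, 0, 1)
[3] R2 /= 1  ⇒  (0, 0, 1)
     R0 -= 1·R2  ⇒  (1, 0, 0)
     R1 -= 2·R2  ⇒  (0, 1, 0)

pivot columns: 0, 1, 2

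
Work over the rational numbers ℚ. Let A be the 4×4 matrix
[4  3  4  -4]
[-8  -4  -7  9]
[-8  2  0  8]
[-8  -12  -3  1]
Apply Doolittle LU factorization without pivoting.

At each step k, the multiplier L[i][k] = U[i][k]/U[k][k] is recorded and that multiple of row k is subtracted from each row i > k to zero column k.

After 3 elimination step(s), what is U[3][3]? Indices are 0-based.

U[3][3] = 4

k=0: U[0][0]=4
  eliminate (1,0): mult=-2, new row 1: (0, 2, 1, 1); set L[1][0]=-2
  eliminate (2,0): mult=-2, new row 2: (0, 8, 8, 0); set L[2][0]=-2
  eliminate (3,0): mult=-2, new row 3: (0, -6, 5, -7); set L[3][0]=-2
k=1: U[1][1]=2
  eliminate (2,1): mult=4, new row 2: (0, 0, 4, -4); set L[2][1]=4
  eliminate (3,1): mult=-3, new row 3: (0, 0, 8, -4); set L[3][1]=-3
k=2: U[2][2]=4
  eliminate (3,2): mult=2, new row 3: (0, 0, 0, 4); set L[3][2]=2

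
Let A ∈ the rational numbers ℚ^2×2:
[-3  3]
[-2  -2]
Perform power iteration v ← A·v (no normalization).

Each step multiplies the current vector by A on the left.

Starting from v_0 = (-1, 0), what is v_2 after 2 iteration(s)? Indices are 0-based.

v_2 = (-3, -10)

v_0 = (-1, 0).
v_1 = A·v_0 = (3, 2).
v_2 = A·v_1 = (-3, -10).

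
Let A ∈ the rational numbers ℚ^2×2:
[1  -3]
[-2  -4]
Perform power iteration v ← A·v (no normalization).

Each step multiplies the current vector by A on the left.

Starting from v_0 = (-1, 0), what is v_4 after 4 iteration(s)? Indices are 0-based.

v_0 = (-1, 0).
v_1 = A·v_0 = (-1, 2).
v_2 = A·v_1 = (-7, -6).
v_3 = A·v_2 = (11, 38).
v_4 = A·v_3 = (-103, -174).

v_4 = (-103, -174)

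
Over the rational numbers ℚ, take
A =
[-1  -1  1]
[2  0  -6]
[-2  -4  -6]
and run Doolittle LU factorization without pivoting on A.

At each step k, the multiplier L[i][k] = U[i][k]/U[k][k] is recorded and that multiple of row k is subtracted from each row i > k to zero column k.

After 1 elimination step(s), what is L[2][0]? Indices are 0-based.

L[2][0] = 2

Step 1: pivot at (0,0) is -1.
  row1 ← row1 − (-2)·row0  ⇒  L[1][0]=-2, U row1=(0, -2, -4)
  row2 ← row2 − (2)·row0  ⇒  L[2][0]=2, U row2=(0, -2, -8)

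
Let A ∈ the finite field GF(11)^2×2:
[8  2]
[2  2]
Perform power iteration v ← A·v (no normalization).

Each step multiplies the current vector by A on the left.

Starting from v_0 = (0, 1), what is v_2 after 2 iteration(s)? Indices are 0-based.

v_0 = (0, 1).
v_1 = A·v_0 = (2, 2).
v_2 = A·v_1 = (9, 8).

v_2 = (9, 8)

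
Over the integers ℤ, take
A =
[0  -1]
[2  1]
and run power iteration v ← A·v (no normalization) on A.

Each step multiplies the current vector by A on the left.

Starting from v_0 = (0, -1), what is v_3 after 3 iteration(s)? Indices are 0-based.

v_0 = (0, -1).
v_1 = A·v_0 = (1, -1).
v_2 = A·v_1 = (1, 1).
v_3 = A·v_2 = (-1, 3).

v_3 = (-1, 3)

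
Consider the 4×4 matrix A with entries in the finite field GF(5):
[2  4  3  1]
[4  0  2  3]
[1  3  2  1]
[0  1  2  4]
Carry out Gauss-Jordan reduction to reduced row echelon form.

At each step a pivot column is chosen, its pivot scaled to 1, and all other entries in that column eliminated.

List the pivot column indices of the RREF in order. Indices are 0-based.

pivot columns: 0, 1, 2

pivot(0,0)=2: scale R0 → (1, 2, 4, 3)
  clear (1,0): R1 −= (4)R0 → (0, 2, 1, 1)
  clear (2,0): R2 −= (1)R0 → (0, 1, 3, 3)
pivot(1,1)=2: scale R1 → (0, 1, 3, 3)
  clear (0,1): R0 −= (2)R1 → (1, 0, 3, 2)
  clear (2,1): R2 −= (1)R1 → (0, 0, 0, 0)
  clear (3,1): R3 −= (1)R1 → (0, 0, 4, 1)
pivot(2,2): swap R2↔R3
pivot(2,2)=4: scale R2 → (0, 0, 1, 4)
  clear (0,2): R0 −= (3)R2 → (1, 0, 0, 0)
  clear (1,2): R1 −= (3)R2 → (0, 1, 0, 1)
col 3: no nonzero at/below row 3; advance.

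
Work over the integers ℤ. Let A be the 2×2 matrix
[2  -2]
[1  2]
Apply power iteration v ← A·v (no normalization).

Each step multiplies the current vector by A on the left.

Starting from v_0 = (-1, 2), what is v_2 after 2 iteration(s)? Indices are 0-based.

v_0 = (-1, 2).
v_1 = A·v_0 = (-6, 3).
v_2 = A·v_1 = (-18, 0).

v_2 = (-18, 0)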